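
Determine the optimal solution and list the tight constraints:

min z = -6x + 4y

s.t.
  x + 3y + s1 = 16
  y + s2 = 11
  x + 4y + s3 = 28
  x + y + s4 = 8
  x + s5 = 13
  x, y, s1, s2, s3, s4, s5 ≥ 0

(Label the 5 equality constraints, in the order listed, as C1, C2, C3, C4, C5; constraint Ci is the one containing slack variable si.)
Optimal: x = 8, y = 0
Slack at optimum:
  C1: slack = 8
  C2: slack = 11
  C3: slack = 20
  C4: slack = 0 (binding)
  C5: slack = 5
  x ≥ 0: x = 8
  y ≥ 0: y = 0 (binding)
Binding constraints: C4, y ≥ 0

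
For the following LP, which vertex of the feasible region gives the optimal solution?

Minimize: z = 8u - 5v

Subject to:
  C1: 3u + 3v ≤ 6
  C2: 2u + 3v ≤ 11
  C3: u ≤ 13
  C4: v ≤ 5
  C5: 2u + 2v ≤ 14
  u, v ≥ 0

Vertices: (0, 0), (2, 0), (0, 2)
(0, 2) with z = -10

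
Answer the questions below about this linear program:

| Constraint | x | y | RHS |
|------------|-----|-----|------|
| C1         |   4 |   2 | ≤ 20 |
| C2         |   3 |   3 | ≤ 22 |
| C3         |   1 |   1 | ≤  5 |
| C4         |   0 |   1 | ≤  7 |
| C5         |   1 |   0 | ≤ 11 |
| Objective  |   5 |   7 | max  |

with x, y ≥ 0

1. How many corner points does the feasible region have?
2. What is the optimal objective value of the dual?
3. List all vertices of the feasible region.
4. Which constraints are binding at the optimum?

1. 3
2. 35 (by strong duality, equal to the primal optimum)
3. (0, 0), (5, 0), (0, 5)
4. C3, x ≥ 0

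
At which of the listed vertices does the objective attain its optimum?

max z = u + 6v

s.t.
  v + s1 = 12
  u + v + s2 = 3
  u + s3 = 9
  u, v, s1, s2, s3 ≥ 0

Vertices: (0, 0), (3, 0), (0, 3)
Evaluating z = u + 6v at each vertex:
  (0, 0): z = 0
  (3, 0): z = 3
  (0, 3): z = 18

The largest value is z = 18, attained at (0, 3).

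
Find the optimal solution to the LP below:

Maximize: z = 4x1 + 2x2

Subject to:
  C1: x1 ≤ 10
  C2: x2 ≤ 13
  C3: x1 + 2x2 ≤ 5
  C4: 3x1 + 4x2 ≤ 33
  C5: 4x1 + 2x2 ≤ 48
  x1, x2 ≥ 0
x1 = 5, x2 = 0, z = 20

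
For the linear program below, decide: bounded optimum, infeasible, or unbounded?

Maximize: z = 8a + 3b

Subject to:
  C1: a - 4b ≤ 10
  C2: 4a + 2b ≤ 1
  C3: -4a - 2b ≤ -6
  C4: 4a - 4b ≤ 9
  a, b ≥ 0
C2 requires 4a + 2b ≤ 1, while C3 (-4a - 2b ≤ -6) is equivalent to 4a + 2b ≥ 6. Together they would need 6 ≤ 4a + 2b ≤ 1, which is impossible since 6 > 1. No point satisfies all constraints.

Infeasible — the constraint set is empty.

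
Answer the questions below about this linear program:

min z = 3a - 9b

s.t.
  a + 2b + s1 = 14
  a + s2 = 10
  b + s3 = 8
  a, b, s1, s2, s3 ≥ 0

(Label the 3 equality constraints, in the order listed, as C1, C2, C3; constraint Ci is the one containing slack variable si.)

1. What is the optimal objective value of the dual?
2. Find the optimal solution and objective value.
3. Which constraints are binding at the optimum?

1. -63 (by strong duality, equal to the primal optimum)
2. a = 0, b = 7, z = -63
3. C1, a ≥ 0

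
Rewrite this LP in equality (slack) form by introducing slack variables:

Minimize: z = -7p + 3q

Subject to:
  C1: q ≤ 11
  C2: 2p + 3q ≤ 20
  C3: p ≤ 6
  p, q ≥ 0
min z = -7p + 3q

s.t.
  q + s1 = 11
  2p + 3q + s2 = 20
  p + s3 = 6
  p, q, s1, s2, s3 ≥ 0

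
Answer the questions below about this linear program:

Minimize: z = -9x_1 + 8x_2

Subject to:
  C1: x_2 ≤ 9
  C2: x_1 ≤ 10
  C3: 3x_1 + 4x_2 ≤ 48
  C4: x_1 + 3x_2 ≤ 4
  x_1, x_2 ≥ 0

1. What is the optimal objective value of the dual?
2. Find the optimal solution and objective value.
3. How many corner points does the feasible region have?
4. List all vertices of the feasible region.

1. -36 (by strong duality, equal to the primal optimum)
2. x_1 = 4, x_2 = 0, z = -36
3. 3
4. (0, 0), (4, 0), (0, 1.333)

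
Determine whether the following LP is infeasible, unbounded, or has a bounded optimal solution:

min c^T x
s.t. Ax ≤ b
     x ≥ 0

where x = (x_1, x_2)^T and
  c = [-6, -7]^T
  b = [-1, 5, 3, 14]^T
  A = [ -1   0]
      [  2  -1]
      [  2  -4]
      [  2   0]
Feasible point: (1, 0) satisfies every constraint, so the LP is feasible.
Direction d = (0, 1): for each constraint row a, a·d ≤ 0 —
  (-1)(0) + (0)(1) = 0 ≤ 0
  (2)(0) + (-1)(1) = -1 ≤ 0
  (2)(0) + (-4)(1) = -4 ≤ 0
  (2)(0) + (0)(1) = 0 ≤ 0
and d ≥ 0, so (1, 0) + t·d stays feasible for every t ≥ 0. Along this ray z = -6x_1 - 7x_2 changes by -7 per unit t, so z → −∞.

Unbounded — the objective can decrease without bound over the feasible region.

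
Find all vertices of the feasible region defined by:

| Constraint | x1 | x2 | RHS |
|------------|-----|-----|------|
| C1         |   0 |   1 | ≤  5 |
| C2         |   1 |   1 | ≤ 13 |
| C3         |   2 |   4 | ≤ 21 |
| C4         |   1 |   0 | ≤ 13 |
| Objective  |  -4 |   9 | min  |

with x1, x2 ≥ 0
Each vertex is the intersection of two constraint boundaries that also satisfies all remaining constraints:
  x1 = 0 and x2 = 0 → (0, 0)
  2x1 + 4x2 = 21 and x2 = 0 → (10.5, 0)
  x2 = 5 and 2x1 + 4x2 = 21 → (0.5, 5)
  x2 = 5 and x1 = 0 → (0, 5)

Vertices: (0, 0), (10.5, 0), (0.5, 5), (0, 5)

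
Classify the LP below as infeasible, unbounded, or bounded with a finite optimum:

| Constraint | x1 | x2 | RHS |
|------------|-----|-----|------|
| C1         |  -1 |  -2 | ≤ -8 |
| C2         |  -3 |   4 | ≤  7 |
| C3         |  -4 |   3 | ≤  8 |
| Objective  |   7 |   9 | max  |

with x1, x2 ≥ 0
Feasible point: (2, 3) satisfies every constraint, so the LP is feasible.
Direction d = (1, 0): for each constraint row a, a·d ≤ 0 —
  (-1)(1) + (-2)(0) = -1 ≤ 0
  (-3)(1) + (4)(0) = -3 ≤ 0
  (-4)(1) + (3)(0) = -4 ≤ 0
and d ≥ 0, so (2, 3) + t·d stays feasible for every t ≥ 0. Along this ray z = 7x1 + 9x2 changes by 7 per unit t, so z → +∞.

The LP is unbounded; z can be made arbitrarily large.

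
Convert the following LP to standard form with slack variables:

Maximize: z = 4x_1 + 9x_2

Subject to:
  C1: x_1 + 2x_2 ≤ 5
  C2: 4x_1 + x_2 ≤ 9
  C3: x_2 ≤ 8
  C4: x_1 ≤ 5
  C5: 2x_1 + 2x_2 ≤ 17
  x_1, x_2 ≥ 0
max z = 4x_1 + 9x_2

s.t.
  x_1 + 2x_2 + s1 = 5
  4x_1 + x_2 + s2 = 9
  x_2 + s3 = 8
  x_1 + s4 = 5
  2x_1 + 2x_2 + s5 = 17
  x_1, x_2, s1, s2, s3, s4, s5 ≥ 0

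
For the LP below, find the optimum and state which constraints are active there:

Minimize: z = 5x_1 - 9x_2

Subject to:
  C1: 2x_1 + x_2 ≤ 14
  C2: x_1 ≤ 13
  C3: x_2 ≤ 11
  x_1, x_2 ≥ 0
Optimal: x_1 = 0, x_2 = 11
Binding: C3, x_1 ≥ 0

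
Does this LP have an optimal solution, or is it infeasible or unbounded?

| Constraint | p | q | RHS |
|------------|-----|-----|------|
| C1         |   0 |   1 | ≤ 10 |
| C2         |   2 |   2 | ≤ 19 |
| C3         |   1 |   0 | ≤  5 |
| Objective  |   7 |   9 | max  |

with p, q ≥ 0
The point (0, 9.5) satisfies every constraint, so the LP is feasible; the constraints give p ≤ 5 and q ≤ 10, which with p, q ≥ 0 keep the feasible region inside a bounded box. A feasible, bounded LP attains a finite optimum at a vertex.

Evaluating z = 7p + 9q at each vertex:
  (0, 0): z = 0
  (5, 0): z = 35
  (5, 4.5): z = 75.5
  (0, 9.5): z = 85.5

Feasible with finite optimum z* = 85.5 at (0, 9.5).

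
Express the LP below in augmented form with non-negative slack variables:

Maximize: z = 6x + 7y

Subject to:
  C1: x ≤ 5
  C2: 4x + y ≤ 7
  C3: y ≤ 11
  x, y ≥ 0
max z = 6x + 7y

s.t.
  x + s1 = 5
  4x + y + s2 = 7
  y + s3 = 11
  x, y, s1, s2, s3 ≥ 0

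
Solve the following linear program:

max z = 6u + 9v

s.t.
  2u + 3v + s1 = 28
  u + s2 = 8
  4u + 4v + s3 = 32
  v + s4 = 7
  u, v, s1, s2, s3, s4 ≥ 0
Each vertex is the intersection of two constraint boundaries that also satisfies all remaining constraints:
  u = 0 and v = 0 → (0, 0)
  u = 8 and 4u + 4v = 32 → (8, 0)
  4u + 4v = 32 and v = 7 → (1, 7)
  v = 7 and u = 0 → (0, 7)

Evaluating z = 6u + 9v at each vertex:
  (0, 0): z = 0
  (8, 0): z = 48
  (1, 7): z = 69
  (0, 7): z = 63

The maximum is at (1, 7) with z = 69.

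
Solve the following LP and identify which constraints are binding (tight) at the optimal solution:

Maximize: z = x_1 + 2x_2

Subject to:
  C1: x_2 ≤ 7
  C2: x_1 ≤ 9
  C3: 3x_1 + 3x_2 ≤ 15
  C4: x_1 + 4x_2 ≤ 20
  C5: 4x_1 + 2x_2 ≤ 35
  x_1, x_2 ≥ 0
Optimal: x_1 = 0, x_2 = 5
Binding: C3, C4, x_1 ≥ 0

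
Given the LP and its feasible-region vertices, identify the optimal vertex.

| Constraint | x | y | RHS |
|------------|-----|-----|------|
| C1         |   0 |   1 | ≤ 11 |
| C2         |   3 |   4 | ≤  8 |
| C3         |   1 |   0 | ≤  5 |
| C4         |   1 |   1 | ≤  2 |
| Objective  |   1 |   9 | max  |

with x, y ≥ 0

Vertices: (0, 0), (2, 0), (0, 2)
Evaluating z = x + 9y at each vertex:
  (0, 0): z = 0
  (2, 0): z = 2
  (0, 2): z = 18

The largest value is z = 18, attained at (0, 2).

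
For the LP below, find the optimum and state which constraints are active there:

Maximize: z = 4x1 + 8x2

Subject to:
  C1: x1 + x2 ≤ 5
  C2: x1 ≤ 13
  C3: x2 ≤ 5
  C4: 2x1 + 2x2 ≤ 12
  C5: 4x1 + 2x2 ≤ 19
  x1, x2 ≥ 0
Optimal: x1 = 0, x2 = 5
Binding: C1, C3, x1 ≥ 0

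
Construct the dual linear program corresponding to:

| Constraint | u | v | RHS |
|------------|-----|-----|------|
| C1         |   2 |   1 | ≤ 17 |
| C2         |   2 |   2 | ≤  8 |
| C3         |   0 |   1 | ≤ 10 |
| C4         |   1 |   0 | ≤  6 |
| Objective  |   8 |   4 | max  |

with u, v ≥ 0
Minimize: z = 17y1 + 8y2 + 10y3 + 6y4

Subject to:
  C1: -2y1 - 2y2 - y4 ≤ -8
  C2: -y1 - 2y2 - y3 ≤ -4
  y1, y2, y3, y4 ≥ 0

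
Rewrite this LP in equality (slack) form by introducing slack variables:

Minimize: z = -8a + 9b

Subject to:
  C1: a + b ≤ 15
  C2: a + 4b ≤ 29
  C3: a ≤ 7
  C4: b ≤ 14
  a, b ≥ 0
min z = -8a + 9b

s.t.
  a + b + s1 = 15
  a + 4b + s2 = 29
  a + s3 = 7
  b + s4 = 14
  a, b, s1, s2, s3, s4 ≥ 0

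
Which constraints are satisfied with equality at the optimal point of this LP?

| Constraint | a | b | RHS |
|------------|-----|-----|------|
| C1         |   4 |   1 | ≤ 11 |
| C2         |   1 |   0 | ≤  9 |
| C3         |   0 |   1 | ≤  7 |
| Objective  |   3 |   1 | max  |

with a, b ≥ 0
Optimal: a = 1, b = 7
Slack at optimum:
  C1: slack = 0 (binding)
  C2: slack = 8
  C3: slack = 0 (binding)
  a ≥ 0: a = 1
  b ≥ 0: b = 7
Binding constraints: C1, C3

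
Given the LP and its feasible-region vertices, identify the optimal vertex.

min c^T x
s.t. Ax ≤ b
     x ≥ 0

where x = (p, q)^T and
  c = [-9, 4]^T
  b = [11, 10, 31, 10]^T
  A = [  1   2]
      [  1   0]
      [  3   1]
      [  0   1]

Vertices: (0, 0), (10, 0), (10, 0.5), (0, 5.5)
(10, 0) with z = -90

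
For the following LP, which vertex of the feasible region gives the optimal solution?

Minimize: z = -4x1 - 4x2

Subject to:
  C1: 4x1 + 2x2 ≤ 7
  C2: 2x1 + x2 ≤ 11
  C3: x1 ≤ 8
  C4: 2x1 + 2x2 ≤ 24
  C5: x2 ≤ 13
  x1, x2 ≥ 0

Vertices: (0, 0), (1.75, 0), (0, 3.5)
Evaluating z = -4x1 - 4x2 at each vertex:
  (0, 0): z = 0
  (1.75, 0): z = -7
  (0, 3.5): z = -14

The smallest value is z = -14, attained at (0, 3.5).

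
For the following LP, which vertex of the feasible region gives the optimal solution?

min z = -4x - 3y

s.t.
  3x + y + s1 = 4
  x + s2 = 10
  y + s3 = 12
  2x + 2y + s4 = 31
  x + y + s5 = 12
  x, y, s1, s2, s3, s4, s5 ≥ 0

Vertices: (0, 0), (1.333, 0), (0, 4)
Evaluating z = -4x - 3y at each vertex:
  (0, 0): z = 0
  (1.333, 0): z = -5.333
  (0, 4): z = -12

The smallest value is z = -12, attained at (0, 4).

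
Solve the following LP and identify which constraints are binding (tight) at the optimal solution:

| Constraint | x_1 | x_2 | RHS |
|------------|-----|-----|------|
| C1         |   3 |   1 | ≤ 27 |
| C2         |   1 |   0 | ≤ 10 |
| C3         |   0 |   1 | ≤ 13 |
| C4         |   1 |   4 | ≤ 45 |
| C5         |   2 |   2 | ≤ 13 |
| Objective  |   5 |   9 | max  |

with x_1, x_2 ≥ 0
Optimal: x_1 = 0, x_2 = 6.5
Binding: C5, x_1 ≥ 0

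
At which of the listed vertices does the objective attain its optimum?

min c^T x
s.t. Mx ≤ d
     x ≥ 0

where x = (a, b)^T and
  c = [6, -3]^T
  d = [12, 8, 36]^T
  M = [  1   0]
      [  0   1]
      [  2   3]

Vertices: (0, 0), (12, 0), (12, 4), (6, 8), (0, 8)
(0, 8) with z = -24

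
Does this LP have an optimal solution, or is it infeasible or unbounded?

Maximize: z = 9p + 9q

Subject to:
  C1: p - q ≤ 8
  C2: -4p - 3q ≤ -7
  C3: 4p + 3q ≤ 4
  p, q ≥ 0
C3 requires 4p + 3q ≤ 4, while C2 (-4p - 3q ≤ -7) is equivalent to 4p + 3q ≥ 7. Together they would need 7 ≤ 4p + 3q ≤ 4, which is impossible since 7 > 4. No point satisfies all constraints.

Infeasible — the constraint set is empty.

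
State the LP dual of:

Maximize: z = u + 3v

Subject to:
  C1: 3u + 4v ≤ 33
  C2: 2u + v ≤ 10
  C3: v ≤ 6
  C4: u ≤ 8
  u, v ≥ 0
Minimize: z = 33y1 + 10y2 + 6y3 + 8y4

Subject to:
  C1: -3y1 - 2y2 - y4 ≤ -1
  C2: -4y1 - y2 - y3 ≤ -3
  y1, y2, y3, y4 ≥ 0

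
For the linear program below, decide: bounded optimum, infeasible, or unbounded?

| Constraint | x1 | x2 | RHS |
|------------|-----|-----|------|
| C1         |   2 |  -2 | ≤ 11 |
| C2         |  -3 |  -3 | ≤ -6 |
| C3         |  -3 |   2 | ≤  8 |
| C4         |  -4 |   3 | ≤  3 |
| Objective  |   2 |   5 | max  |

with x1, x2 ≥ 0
Feasible point: (1, 1) satisfies every constraint, so the LP is feasible.
Direction d = (1, 1): for each constraint row a, a·d ≤ 0 —
  (2)(1) + (-2)(1) = 0 ≤ 0
  (-3)(1) + (-3)(1) = -6 ≤ 0
  (-3)(1) + (2)(1) = -1 ≤ 0
  (-4)(1) + (3)(1) = -1 ≤ 0
and d ≥ 0, so (1, 1) + t·d stays feasible for every t ≥ 0. Along this ray z = 2x1 + 5x2 changes by 7 per unit t, so z → +∞.

Unbounded: there is a feasible ray along which z → +∞.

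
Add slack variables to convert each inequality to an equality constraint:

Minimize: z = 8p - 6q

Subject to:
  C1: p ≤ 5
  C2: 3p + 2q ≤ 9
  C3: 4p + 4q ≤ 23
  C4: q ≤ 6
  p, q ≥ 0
min z = 8p - 6q

s.t.
  p + s1 = 5
  3p + 2q + s2 = 9
  4p + 4q + s3 = 23
  q + s4 = 6
  p, q, s1, s2, s3, s4 ≥ 0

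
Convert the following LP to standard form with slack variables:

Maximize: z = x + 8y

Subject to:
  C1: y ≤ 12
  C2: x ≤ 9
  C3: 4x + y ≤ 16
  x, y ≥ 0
max z = x + 8y

s.t.
  y + s1 = 12
  x + s2 = 9
  4x + y + s3 = 16
  x, y, s1, s2, s3 ≥ 0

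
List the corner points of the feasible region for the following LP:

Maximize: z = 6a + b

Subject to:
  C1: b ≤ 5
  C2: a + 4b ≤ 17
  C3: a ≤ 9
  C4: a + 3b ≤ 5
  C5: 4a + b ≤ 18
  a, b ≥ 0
Each vertex is the intersection of two constraint boundaries that also satisfies all remaining constraints:
  a = 0 and b = 0 → (0, 0)
  4a + b = 18 and b = 0 → (4.5, 0)
  a + 3b = 5 and 4a + b = 18 → (4.455, 0.1818)
  a + 3b = 5 and a = 0 → (0, 1.667)

Vertices: (0, 0), (4.5, 0), (4.455, 0.1818), (0, 1.667)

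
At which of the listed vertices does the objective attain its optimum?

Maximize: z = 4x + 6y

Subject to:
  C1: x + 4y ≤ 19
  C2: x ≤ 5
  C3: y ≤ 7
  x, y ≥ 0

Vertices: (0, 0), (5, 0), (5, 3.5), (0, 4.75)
(5, 3.5) with z = 41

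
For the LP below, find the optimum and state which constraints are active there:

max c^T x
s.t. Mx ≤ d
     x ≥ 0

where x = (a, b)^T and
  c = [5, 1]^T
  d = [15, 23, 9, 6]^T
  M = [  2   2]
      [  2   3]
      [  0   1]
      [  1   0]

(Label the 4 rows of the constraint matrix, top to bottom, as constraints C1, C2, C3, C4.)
Optimal: a = 6, b = 1.5
Slack at optimum:
  C1: slack = 0 (binding)
  C2: slack = 6.5
  C3: slack = 7.5
  C4: slack = 0 (binding)
  a ≥ 0: a = 6
  b ≥ 0: b = 1.5
Binding constraints: C1, C4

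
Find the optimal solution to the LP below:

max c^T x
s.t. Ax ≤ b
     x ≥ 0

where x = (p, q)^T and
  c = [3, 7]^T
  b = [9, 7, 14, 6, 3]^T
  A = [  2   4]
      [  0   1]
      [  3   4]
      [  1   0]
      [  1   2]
p = 0, q = 1.5, z = 10.5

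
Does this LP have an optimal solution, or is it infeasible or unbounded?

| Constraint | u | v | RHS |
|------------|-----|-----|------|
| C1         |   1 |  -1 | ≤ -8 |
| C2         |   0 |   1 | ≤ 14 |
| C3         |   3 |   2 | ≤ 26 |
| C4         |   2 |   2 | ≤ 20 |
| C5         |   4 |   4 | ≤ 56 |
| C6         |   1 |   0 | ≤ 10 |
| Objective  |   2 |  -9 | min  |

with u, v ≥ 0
The point (0, 10) satisfies every constraint, so the LP is feasible; the constraints give u ≤ 10 and v ≤ 14, which with u, v ≥ 0 keep the feasible region inside a bounded box. A feasible, bounded LP attains a finite optimum at a vertex.

Evaluating z = 2u - 9v at each vertex:
  (0, 8): z = -72
  (1, 9): z = -79
  (0, 10): z = -90

Feasible with finite optimum z* = -90 at (0, 10).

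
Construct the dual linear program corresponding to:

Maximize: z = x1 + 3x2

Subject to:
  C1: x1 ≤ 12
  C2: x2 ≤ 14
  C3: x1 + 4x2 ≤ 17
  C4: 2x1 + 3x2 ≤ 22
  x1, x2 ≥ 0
Minimize: z = 12y1 + 14y2 + 17y3 + 22y4

Subject to:
  C1: -y1 - y3 - 2y4 ≤ -1
  C2: -y2 - 4y3 - 3y4 ≤ -3
  y1, y2, y3, y4 ≥ 0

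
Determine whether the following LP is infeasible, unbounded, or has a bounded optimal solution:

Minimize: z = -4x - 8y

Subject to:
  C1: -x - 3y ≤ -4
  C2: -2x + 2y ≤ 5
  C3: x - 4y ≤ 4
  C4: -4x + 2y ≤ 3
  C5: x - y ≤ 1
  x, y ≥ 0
Feasible point: (1, 1) satisfies every constraint, so the LP is feasible.
Direction d = (1, 1): for each constraint row a, a·d ≤ 0 —
  (-1)(1) + (-3)(1) = -4 ≤ 0
  (-2)(1) + (2)(1) = 0 ≤ 0
  (1)(1) + (-4)(1) = -3 ≤ 0
  (-4)(1) + (2)(1) = -2 ≤ 0
  (1)(1) + (-1)(1) = 0 ≤ 0
and d ≥ 0, so (1, 1) + t·d stays feasible for every t ≥ 0. Along this ray z = -4x - 8y changes by -12 per unit t, so z → −∞.

Unbounded — the objective can decrease without bound over the feasible region.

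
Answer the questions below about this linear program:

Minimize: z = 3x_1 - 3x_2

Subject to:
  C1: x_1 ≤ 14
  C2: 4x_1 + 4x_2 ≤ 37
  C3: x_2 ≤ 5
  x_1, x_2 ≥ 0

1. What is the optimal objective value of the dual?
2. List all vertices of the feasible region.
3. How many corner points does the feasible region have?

1. -15 (by strong duality, equal to the primal optimum)
2. (0, 0), (9.25, 0), (4.25, 5), (0, 5)
3. 4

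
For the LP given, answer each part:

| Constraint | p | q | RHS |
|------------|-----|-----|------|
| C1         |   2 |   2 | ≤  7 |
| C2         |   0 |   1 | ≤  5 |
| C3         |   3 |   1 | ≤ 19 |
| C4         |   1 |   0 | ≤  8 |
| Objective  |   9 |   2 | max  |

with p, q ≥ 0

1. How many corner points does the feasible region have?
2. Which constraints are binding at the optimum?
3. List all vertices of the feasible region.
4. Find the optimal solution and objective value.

1. 3
2. C1, q ≥ 0
3. (0, 0), (3.5, 0), (0, 3.5)
4. p = 3.5, q = 0, z = 31.5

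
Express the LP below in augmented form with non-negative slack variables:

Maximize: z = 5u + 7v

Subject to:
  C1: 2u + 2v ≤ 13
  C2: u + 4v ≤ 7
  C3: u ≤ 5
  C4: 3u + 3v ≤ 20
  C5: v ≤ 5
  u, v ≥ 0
max z = 5u + 7v

s.t.
  2u + 2v + s1 = 13
  u + 4v + s2 = 7
  u + s3 = 5
  3u + 3v + s4 = 20
  v + s5 = 5
  u, v, s1, s2, s3, s4, s5 ≥ 0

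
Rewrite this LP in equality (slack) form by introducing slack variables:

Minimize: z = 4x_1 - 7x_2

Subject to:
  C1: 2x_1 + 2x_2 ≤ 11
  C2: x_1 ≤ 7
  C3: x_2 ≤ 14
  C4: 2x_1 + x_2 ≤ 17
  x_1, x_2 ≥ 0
min z = 4x_1 - 7x_2

s.t.
  2x_1 + 2x_2 + s1 = 11
  x_1 + s2 = 7
  x_2 + s3 = 14
  2x_1 + x_2 + s4 = 17
  x_1, x_2, s1, s2, s3, s4 ≥ 0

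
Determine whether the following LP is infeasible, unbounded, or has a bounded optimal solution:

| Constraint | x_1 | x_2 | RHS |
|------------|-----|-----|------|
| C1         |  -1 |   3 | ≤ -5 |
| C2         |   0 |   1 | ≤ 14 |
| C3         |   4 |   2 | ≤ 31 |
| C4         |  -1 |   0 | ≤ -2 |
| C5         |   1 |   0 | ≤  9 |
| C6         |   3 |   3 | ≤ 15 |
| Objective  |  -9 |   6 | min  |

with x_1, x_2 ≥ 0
The point (5, 0) satisfies every constraint, so the LP is feasible; the constraints give x_1 ≤ 9 and x_2 ≤ 14, which with x_1, x_2 ≥ 0 keep the feasible region inside a bounded box. A feasible, bounded LP attains a finite optimum at a vertex.

Evaluating z = -9x_1 + 6x_2 at each vertex:
  (5, 0): z = -45

Feasible with finite optimum z* = -45 at (5, 0).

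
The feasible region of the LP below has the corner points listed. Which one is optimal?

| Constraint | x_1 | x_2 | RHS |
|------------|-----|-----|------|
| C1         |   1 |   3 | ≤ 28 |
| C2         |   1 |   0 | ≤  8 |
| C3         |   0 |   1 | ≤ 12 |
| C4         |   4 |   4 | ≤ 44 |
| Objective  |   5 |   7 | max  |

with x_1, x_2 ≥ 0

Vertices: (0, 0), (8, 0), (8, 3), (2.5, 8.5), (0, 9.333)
(2.5, 8.5) with z = 72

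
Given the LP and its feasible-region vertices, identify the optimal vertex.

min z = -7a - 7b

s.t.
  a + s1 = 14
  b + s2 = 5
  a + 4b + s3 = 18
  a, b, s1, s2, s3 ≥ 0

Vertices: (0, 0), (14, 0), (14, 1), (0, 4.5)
(14, 1) with z = -105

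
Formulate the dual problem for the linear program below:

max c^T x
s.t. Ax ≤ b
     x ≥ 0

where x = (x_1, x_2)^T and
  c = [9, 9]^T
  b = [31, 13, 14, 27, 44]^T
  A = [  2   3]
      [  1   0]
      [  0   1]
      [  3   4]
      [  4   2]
Minimize: z = 31y1 + 13y2 + 14y3 + 27y4 + 44y5

Subject to:
  C1: -2y1 - y2 - 3y4 - 4y5 ≤ -9
  C2: -3y1 - y3 - 4y4 - 2y5 ≤ -9
  y1, y2, y3, y4, y5 ≥ 0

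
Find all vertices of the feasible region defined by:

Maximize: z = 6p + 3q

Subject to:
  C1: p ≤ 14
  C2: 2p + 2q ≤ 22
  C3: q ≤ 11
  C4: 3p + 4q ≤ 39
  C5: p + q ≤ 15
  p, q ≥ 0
Each vertex is the intersection of two constraint boundaries that also satisfies all remaining constraints:
  p = 0 and q = 0 → (0, 0)
  2p + 2q = 22 and q = 0 → (11, 0)
  2p + 2q = 22 and 3p + 4q = 39 → (5, 6)
  3p + 4q = 39 and p = 0 → (0, 9.75)

Vertices: (0, 0), (11, 0), (5, 6), (0, 9.75)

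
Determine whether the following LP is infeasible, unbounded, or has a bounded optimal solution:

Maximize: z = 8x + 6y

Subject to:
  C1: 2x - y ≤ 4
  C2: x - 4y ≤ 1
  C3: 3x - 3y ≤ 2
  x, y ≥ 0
Feasible point: (0, 0) satisfies every constraint, so the LP is feasible.
Direction d = (0, 1): for each constraint row a, a·d ≤ 0 —
  (2)(0) + (-1)(1) = -1 ≤ 0
  (1)(0) + (-4)(1) = -4 ≤ 0
  (3)(0) + (-3)(1) = -3 ≤ 0
and d ≥ 0, so (0, 0) + t·d stays feasible for every t ≥ 0. Along this ray z = 8x + 6y changes by 6 per unit t, so z → +∞.

The LP is unbounded; z can be made arbitrarily large.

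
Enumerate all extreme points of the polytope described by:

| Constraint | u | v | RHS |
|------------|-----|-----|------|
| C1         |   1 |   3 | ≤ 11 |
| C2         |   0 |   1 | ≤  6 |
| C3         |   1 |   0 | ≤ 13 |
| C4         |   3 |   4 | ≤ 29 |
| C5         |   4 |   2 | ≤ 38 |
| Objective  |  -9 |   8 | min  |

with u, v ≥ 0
Each vertex is the intersection of two constraint boundaries that also satisfies all remaining constraints:
  u = 0 and v = 0 → (0, 0)
  4u + 2v = 38 and v = 0 → (9.5, 0)
  3u + 4v = 29 and 4u + 2v = 38 → (9.4, 0.2)
  u + 3v = 11 and 3u + 4v = 29 → (8.6, 0.8)
  u + 3v = 11 and u = 0 → (0, 3.667)

Vertices: (0, 0), (9.5, 0), (9.4, 0.2), (8.6, 0.8), (0, 3.667)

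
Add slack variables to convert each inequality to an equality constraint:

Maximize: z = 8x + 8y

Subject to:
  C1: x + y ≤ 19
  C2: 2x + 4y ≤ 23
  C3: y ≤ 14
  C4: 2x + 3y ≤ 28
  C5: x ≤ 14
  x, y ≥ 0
max z = 8x + 8y

s.t.
  x + y + s1 = 19
  2x + 4y + s2 = 23
  y + s3 = 14
  2x + 3y + s4 = 28
  x + s5 = 14
  x, y, s1, s2, s3, s4, s5 ≥ 0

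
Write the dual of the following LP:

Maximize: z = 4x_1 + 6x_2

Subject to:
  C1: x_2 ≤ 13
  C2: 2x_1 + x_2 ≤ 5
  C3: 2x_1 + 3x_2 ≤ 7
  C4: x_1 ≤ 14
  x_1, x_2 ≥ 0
Minimize: z = 13y1 + 5y2 + 7y3 + 14y4

Subject to:
  C1: -2y2 - 2y3 - y4 ≤ -4
  C2: -y1 - y2 - 3y3 ≤ -6
  y1, y2, y3, y4 ≥ 0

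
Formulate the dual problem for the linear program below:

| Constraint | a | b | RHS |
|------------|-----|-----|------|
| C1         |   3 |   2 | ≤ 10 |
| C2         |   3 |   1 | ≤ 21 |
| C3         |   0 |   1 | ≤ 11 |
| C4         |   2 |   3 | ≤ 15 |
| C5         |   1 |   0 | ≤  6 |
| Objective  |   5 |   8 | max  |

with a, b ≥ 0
Minimize: z = 10y1 + 21y2 + 11y3 + 15y4 + 6y5

Subject to:
  C1: -3y1 - 3y2 - 2y4 - y5 ≤ -5
  C2: -2y1 - y2 - y3 - 3y4 ≤ -8
  y1, y2, y3, y4, y5 ≥ 0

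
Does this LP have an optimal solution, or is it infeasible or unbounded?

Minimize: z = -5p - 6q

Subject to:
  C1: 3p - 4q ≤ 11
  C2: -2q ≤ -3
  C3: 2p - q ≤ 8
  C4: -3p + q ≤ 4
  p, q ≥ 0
Feasible point: (0, 2) satisfies every constraint, so the LP is feasible.
Direction d = (1, 2): for each constraint row a, a·d ≤ 0 —
  (3)(1) + (-4)(2) = -5 ≤ 0
  (0)(1) + (-2)(2) = -4 ≤ 0
  (2)(1) + (-1)(2) = 0 ≤ 0
  (-3)(1) + (1)(2) = -1 ≤ 0
and d ≥ 0, so (0, 2) + t·d stays feasible for every t ≥ 0. Along this ray z = -5p - 6q changes by -17 per unit t, so z → −∞.

Unbounded: there is a feasible ray along which z → −∞.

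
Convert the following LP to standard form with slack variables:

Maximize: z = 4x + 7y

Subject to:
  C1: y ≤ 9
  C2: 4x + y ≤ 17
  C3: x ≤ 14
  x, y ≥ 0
max z = 4x + 7y

s.t.
  y + s1 = 9
  4x + y + s2 = 17
  x + s3 = 14
  x, y, s1, s2, s3 ≥ 0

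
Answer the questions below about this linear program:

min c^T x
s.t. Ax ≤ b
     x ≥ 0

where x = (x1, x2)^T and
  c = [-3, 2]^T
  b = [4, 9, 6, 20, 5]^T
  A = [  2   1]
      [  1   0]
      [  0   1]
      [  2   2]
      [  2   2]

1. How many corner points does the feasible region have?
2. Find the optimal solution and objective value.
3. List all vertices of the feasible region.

1. 4
2. x1 = 2, x2 = 0, z = -6
3. (0, 0), (2, 0), (1.5, 1), (0, 2.5)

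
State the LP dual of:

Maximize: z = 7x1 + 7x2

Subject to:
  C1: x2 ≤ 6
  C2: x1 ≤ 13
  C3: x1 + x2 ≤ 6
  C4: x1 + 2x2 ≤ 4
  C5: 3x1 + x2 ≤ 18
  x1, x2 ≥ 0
Minimize: z = 6y1 + 13y2 + 6y3 + 4y4 + 18y5

Subject to:
  C1: -y2 - y3 - y4 - 3y5 ≤ -7
  C2: -y1 - y3 - 2y4 - y5 ≤ -7
  y1, y2, y3, y4, y5 ≥ 0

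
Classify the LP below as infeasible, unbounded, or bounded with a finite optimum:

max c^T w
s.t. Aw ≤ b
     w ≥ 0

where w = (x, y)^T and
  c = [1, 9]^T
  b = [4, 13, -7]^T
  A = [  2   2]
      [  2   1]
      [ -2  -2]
One constraint requires 2x + 2y ≤ 4, while the constraint -2x - 2y ≤ -7 is equivalent to 2x + 2y ≥ 7. Together they would need 7 ≤ 2x + 2y ≤ 4, which is impossible since 7 > 4. No point satisfies all constraints.

The feasible region is empty; the LP is infeasible.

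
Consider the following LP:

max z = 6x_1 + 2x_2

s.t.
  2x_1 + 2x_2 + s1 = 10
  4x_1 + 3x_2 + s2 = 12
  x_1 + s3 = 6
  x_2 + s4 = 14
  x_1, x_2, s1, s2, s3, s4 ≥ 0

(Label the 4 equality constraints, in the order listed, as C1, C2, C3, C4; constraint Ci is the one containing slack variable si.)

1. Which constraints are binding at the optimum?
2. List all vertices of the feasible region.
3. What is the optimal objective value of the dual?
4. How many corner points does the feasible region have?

1. C2, x_2 ≥ 0
2. (0, 0), (3, 0), (0, 4)
3. 18 (by strong duality, equal to the primal optimum)
4. 3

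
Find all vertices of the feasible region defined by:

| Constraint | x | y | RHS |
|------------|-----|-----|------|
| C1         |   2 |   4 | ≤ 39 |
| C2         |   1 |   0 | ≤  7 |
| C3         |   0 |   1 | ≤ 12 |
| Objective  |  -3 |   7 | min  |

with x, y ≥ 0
Each vertex is the intersection of two constraint boundaries that also satisfies all remaining constraints:
  x = 0 and y = 0 → (0, 0)
  x = 7 and y = 0 → (7, 0)
  2x + 4y = 39 and x = 7 → (7, 6.25)
  2x + 4y = 39 and x = 0 → (0, 9.75)

Vertices: (0, 0), (7, 0), (7, 6.25), (0, 9.75)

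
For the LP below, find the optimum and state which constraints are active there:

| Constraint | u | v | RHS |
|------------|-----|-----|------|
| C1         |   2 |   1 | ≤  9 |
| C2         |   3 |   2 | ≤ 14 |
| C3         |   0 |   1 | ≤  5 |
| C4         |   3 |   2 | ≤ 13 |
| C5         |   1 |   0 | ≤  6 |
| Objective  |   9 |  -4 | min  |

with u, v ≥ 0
Optimal: u = 0, v = 5
Binding: C3, u ≥ 0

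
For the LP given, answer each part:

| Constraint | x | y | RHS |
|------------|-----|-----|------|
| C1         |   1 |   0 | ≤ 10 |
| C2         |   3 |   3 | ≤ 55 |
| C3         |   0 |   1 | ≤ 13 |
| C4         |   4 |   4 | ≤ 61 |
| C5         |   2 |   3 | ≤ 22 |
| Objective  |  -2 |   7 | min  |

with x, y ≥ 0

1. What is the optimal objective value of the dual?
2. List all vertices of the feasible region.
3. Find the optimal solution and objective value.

1. -20 (by strong duality, equal to the primal optimum)
2. (0, 0), (10, 0), (10, 0.6667), (0, 7.333)
3. x = 10, y = 0, z = -20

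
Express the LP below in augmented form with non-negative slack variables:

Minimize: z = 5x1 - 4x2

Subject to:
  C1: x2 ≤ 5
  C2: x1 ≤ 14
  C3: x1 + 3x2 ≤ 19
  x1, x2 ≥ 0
min z = 5x1 - 4x2

s.t.
  x2 + s1 = 5
  x1 + s2 = 14
  x1 + 3x2 + s3 = 19
  x1, x2, s1, s2, s3 ≥ 0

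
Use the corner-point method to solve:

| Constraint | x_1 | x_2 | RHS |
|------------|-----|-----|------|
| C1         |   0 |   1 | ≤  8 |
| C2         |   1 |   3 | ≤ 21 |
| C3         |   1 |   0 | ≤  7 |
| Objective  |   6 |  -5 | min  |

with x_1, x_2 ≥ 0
x_1 = 0, x_2 = 7, z = -35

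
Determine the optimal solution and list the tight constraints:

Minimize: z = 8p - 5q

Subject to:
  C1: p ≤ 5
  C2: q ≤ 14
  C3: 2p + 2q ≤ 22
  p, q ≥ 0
Optimal: p = 0, q = 11
Slack at optimum:
  C1: slack = 5
  C2: slack = 3
  C3: slack = 0 (binding)
  p ≥ 0: p = 0 (binding)
  q ≥ 0: q = 11
Binding constraints: C3, p ≥ 0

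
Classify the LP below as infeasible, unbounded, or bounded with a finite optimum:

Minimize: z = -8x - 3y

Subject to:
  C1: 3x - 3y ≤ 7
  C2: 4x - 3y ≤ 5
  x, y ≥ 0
Feasible point: (0, 0) satisfies every constraint, so the LP is feasible.
Direction d = (0, 1): for each constraint row a, a·d ≤ 0 —
  (3)(0) + (-3)(1) = -3 ≤ 0
  (4)(0) + (-3)(1) = -3 ≤ 0
and d ≥ 0, so (0, 0) + t·d stays feasible for every t ≥ 0. Along this ray z = -8x - 3y changes by -3 per unit t, so z → −∞.

The LP is unbounded; z can be made arbitrarily small.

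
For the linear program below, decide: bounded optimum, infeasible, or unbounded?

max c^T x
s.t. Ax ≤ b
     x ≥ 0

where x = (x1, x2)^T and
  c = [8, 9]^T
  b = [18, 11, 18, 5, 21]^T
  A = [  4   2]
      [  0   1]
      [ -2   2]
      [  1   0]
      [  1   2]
The point (0, 9) satisfies every constraint, so the LP is feasible; the constraints give x1 ≤ 5 and x2 ≤ 11, which with x1, x2 ≥ 0 keep the feasible region inside a bounded box. A feasible, bounded LP attains a finite optimum at a vertex.

Evaluating z = 8x1 + 9x2 at each vertex:
  (0, 0): z = 0
  (4.5, 0): z = 36
  (0, 9): z = 81

Bounded optimum: z* = 81 at (0, 9).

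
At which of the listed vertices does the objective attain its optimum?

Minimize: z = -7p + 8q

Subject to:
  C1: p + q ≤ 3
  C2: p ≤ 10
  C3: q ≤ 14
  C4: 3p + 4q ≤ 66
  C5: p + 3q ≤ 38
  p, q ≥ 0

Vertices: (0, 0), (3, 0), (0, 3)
(3, 0) with z = -21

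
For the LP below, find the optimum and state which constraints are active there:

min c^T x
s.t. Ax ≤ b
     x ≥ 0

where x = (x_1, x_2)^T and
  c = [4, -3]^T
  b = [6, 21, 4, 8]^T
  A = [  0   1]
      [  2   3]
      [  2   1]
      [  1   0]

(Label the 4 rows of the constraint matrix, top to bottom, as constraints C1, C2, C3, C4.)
Optimal: x_1 = 0, x_2 = 4
Slack at optimum:
  C1: slack = 2
  C2: slack = 9
  C3: slack = 0 (binding)
  C4: slack = 8
  x_1 ≥ 0: x_1 = 0 (binding)
  x_2 ≥ 0: x_2 = 4
Binding constraints: C3, x_1 ≥ 0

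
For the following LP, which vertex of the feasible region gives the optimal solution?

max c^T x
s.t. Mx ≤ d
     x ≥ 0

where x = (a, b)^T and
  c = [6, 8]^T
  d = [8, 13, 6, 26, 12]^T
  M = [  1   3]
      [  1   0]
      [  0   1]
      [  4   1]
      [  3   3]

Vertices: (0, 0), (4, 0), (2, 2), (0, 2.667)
Evaluating z = 6a + 8b at each vertex:
  (0, 0): z = 0
  (4, 0): z = 24
  (2, 2): z = 28
  (0, 2.667): z = 21.33

The largest value is z = 28, attained at (2, 2).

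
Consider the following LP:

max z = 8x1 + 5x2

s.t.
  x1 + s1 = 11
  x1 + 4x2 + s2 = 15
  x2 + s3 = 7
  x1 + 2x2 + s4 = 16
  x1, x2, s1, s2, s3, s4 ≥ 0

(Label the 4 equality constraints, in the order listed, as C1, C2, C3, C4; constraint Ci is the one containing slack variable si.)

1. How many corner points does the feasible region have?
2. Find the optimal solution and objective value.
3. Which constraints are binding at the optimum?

1. 4
2. x1 = 11, x2 = 1, z = 93
3. C1, C2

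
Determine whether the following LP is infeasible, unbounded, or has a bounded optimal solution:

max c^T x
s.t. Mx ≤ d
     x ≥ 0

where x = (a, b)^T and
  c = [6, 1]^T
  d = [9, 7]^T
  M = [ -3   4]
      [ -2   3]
Feasible point: (0, 0) satisfies every constraint, so the LP is feasible.
Direction d = (1, 0): for each constraint row a, a·d ≤ 0 —
  (-3)(1) + (4)(0) = -3 ≤ 0
  (-2)(1) + (3)(0) = -2 ≤ 0
and d ≥ 0, so (0, 0) + t·d stays feasible for every t ≥ 0. Along this ray z = 6a + b changes by 6 per unit t, so z → +∞.

The LP is unbounded; z can be made arbitrarily large.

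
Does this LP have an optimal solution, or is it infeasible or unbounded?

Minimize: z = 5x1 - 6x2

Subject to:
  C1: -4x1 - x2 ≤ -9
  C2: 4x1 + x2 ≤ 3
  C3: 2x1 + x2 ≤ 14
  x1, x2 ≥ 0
C2 requires 4x1 + x2 ≤ 3, while C1 (-4x1 - x2 ≤ -9) is equivalent to 4x1 + x2 ≥ 9. Together they would need 9 ≤ 4x1 + x2 ≤ 3, which is impossible since 9 > 3. No point satisfies all constraints.

Infeasible: no point satisfies all constraints simultaneously.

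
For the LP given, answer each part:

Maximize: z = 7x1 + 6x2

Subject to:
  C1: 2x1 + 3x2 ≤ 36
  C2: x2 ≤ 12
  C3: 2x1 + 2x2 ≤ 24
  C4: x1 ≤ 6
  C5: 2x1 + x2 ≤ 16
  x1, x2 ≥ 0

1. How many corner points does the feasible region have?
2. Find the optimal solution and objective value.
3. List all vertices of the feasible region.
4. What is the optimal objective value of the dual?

1. 5
2. x1 = 4, x2 = 8, z = 76
3. (0, 0), (6, 0), (6, 4), (4, 8), (0, 12)
4. 76 (by strong duality, equal to the primal optimum)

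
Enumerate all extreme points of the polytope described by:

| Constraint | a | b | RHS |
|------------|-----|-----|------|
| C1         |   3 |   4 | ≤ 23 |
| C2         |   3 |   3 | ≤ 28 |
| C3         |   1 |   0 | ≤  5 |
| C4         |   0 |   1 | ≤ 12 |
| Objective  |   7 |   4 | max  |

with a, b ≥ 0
Each vertex is the intersection of two constraint boundaries that also satisfies all remaining constraints:
  a = 0 and b = 0 → (0, 0)
  a = 5 and b = 0 → (5, 0)
  3a + 4b = 23 and a = 5 → (5, 2)
  3a + 4b = 23 and a = 0 → (0, 5.75)

Vertices: (0, 0), (5, 0), (5, 2), (0, 5.75)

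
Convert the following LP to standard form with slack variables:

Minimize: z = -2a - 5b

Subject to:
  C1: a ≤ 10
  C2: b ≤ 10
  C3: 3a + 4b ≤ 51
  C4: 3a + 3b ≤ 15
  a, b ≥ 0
min z = -2a - 5b

s.t.
  a + s1 = 10
  b + s2 = 10
  3a + 4b + s3 = 51
  3a + 3b + s4 = 15
  a, b, s1, s2, s3, s4 ≥ 0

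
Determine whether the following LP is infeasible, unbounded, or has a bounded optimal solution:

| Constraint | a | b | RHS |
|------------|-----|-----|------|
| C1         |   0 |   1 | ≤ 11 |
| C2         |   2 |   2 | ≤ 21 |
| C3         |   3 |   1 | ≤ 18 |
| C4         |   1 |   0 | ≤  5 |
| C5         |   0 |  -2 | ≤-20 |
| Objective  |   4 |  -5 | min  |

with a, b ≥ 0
The point (0, 10.5) satisfies every constraint, so the LP is feasible; the constraints give a ≤ 5 and b ≤ 11, which with a, b ≥ 0 keep the feasible region inside a bounded box. A feasible, bounded LP attains a finite optimum at a vertex.

Evaluating z = 4a - 5b at each vertex:
  (0, 10): z = -50
  (0.5, 10): z = -48
  (0, 10.5): z = -52.5

Feasible with finite optimum z* = -52.5 at (0, 10.5).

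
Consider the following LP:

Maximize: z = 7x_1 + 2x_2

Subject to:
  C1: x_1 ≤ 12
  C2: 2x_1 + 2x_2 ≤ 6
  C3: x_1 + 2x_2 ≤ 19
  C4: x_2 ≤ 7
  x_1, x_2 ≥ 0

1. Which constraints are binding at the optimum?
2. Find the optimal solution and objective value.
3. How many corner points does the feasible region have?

1. C2, x_2 ≥ 0
2. x_1 = 3, x_2 = 0, z = 21
3. 3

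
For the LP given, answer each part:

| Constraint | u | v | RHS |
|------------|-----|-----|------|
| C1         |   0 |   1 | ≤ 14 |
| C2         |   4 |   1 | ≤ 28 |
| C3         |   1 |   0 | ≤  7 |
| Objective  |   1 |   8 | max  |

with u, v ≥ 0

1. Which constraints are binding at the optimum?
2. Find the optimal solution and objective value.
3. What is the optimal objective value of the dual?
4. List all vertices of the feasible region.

1. C1, C2
2. u = 3.5, v = 14, z = 115.5
3. 115.5 (by strong duality, equal to the primal optimum)
4. (0, 0), (7, 0), (3.5, 14), (0, 14)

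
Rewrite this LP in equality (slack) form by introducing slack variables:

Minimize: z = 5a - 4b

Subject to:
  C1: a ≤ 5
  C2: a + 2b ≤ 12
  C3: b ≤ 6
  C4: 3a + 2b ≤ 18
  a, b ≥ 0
min z = 5a - 4b

s.t.
  a + s1 = 5
  a + 2b + s2 = 12
  b + s3 = 6
  3a + 2b + s4 = 18
  a, b, s1, s2, s3, s4 ≥ 0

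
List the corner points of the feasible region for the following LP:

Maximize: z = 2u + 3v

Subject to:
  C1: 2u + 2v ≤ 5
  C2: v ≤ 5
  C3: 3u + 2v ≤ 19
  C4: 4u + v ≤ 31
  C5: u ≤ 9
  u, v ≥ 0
Each vertex is the intersection of two constraint boundaries that also satisfies all remaining constraints:
  u = 0 and v = 0 → (0, 0)
  2u + 2v = 5 and v = 0 → (2.5, 0)
  2u + 2v = 5 and u = 0 → (0, 2.5)

Vertices: (0, 0), (2.5, 0), (0, 2.5)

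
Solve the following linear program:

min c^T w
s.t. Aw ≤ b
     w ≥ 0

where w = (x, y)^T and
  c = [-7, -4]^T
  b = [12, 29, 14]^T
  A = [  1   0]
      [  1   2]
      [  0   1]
x = 12, y = 8.5, z = -118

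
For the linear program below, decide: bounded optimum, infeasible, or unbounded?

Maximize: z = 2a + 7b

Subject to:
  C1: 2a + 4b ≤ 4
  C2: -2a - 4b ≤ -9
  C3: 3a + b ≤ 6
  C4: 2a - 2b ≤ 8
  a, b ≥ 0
C1 requires 2a + 4b ≤ 4, while C2 (-2a - 4b ≤ -9) is equivalent to 2a + 4b ≥ 9. Together they would need 9 ≤ 2a + 4b ≤ 4, which is impossible since 9 > 4. No point satisfies all constraints.

The feasible region is empty; the LP is infeasible.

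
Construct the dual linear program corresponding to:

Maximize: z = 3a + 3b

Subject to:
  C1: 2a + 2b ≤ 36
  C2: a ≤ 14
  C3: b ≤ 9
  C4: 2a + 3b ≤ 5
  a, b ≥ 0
Minimize: z = 36y1 + 14y2 + 9y3 + 5y4

Subject to:
  C1: -2y1 - y2 - 2y4 ≤ -3
  C2: -2y1 - y3 - 3y4 ≤ -3
  y1, y2, y3, y4 ≥ 0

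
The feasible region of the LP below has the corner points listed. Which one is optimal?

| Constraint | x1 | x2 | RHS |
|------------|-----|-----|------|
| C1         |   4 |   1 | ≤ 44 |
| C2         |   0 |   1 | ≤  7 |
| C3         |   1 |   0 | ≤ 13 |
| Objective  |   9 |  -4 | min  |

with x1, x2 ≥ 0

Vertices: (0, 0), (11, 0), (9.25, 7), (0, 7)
Evaluating z = 9x1 - 4x2 at each vertex:
  (0, 0): z = 0
  (11, 0): z = 99
  (9.25, 7): z = 55.25
  (0, 7): z = -28

The smallest value is z = -28, attained at (0, 7).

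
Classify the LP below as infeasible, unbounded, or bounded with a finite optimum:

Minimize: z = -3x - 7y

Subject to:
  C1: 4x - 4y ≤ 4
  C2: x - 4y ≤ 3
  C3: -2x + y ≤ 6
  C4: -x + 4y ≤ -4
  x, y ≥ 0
C2 requires x - 4y ≤ 3, while C4 (-x + 4y ≤ -4) is equivalent to x - 4y ≥ 4. Together they would need 4 ≤ x - 4y ≤ 3, which is impossible since 4 > 3. No point satisfies all constraints.

Infeasible: no point satisfies all constraints simultaneously.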